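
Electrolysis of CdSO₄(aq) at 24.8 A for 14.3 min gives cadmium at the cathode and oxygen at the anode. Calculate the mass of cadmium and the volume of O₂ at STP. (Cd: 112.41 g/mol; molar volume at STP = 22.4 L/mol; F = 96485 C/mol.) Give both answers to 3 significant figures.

Q = 24.8 × 858 = 21280 C; n(e⁻) = 21280 / 96485 = 0.2206 mol
Cathode: Cd²⁺ + 2e⁻ → Cd → n(Cd) = 0.2206/2 = 0.1103 mol → 12.4 g
Anode: 2H₂O → O₂ + 4H⁺ + 4e⁻ → n(O₂) = 0.2206/4 = 0.05515 mol → 1.24 L

12.4 g Cd; 1.24 L O₂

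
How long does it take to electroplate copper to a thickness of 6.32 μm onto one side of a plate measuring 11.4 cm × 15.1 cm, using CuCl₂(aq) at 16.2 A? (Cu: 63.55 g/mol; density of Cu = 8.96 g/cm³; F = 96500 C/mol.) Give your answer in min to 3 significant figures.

3.05 min

Plated area = 11.4 × 15.1 = 172.1 cm²
Volume = 172.1 × 6.32×10⁻⁴ cm = 0.1088 cm³
m(Cu) = 0.1088 × 8.96 = 0.9748 g
n(Cu) = 0.9748 / 63.55 = 0.01534 mol; n(e⁻) = 2 × 0.01534 = 0.03068 mol
Q = 0.03068 × 96500 = 2961 C
t = 2961 / 16.2 = 182.8 s = 3.05 min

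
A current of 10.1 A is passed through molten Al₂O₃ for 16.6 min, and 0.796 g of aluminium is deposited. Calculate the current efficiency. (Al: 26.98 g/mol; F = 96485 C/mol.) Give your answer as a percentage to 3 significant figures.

Q = 10.1 × 996 = 10060 C
n(e⁻) = 10060 / 96485 = 0.1043 mol
Al³⁺ + 3e⁻ → Al, so theoretical n(Al) = 0.03477 mol → 0.9381 g
Efficiency = 0.796 / 0.9381 = 0.8485 = 84.9%

84.9%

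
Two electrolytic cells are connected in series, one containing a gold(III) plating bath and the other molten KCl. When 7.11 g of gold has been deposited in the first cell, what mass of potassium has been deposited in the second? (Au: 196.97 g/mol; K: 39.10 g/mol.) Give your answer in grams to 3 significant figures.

4.23 g

n(Au) = 7.11 / 196.97 = 0.03610 mol
Au³⁺ + 3e⁻ → Au, so n(e⁻) = 3 × 0.03610 = 0.1083 mol
The cells are in series, so the same charge (and hence the same n(e⁻) = 0.1083 mol) passes through both.
K⁺ + e⁻ → K, so n(K) = 0.1083 mol
m(K) = 0.1083 × 39.10 = 4.23 g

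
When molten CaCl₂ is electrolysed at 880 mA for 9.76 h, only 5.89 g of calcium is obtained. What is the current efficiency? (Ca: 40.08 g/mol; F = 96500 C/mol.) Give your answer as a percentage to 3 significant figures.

91.7%

Q = 0.880 × 35136 = 30920 C
n(e⁻) = 30920 / 96500 = 0.3204 mol
Ca²⁺ + 2e⁻ → Ca, so theoretical n(Ca) = 0.1602 mol → 6.421 g
Efficiency = 5.89 / 6.421 = 0.9173 = 91.7%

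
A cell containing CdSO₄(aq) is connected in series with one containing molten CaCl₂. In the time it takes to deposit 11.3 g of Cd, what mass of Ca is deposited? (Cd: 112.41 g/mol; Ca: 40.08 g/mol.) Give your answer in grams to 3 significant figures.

4.03 g

n(Cd) = 11.3 / 112.41 = 0.1005 mol
Cd²⁺ + 2e⁻ → Cd, so n(e⁻) = 2 × 0.1005 = 0.2010 mol
Since the cells are in series, n(e⁻) in the Ca cell is also 0.2010 mol.
Ca²⁺ + 2e⁻ → Ca, so n(Ca) = 0.2010 / 2 = 0.1005 mol
m(Ca) = 0.1005 × 40.08 = 4.03 g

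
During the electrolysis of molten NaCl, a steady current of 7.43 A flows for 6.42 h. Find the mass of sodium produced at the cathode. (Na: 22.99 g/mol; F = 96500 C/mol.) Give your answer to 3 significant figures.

40.9 g

Q = 7.43 A × 23112 s = 1.717×10^5 C
n(e⁻) = 1.717×10^5 / 96500 = 1.779 mol
Na⁺ + e⁻ → Na, so n(Na) = 1.779 mol
m = 1.779 × 22.99 = 40.9 g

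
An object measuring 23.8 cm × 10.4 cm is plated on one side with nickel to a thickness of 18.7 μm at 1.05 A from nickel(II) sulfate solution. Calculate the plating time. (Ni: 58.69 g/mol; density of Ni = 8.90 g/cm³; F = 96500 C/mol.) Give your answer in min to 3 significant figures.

215 min

Plated area = 23.8 × 10.4 = 247.5 cm²
Volume = 247.5 × 18.7×10⁻⁴ cm = 0.4628 cm³
m(Ni) = 0.4628 × 8.90 = 4.119 g
n(Ni) = 4.119 / 58.69 = 0.07018 mol; n(e⁻) = 2 × 0.07018 = 0.1404 mol
Q = 0.1404 × 96500 = 13550 C
t = 13550 / 1.05 = 12900 s = 215 min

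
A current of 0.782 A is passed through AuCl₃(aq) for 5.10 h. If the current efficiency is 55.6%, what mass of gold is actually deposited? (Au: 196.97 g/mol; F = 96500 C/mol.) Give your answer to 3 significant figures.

Q = 0.782 × 18360 = 14360 C
n(e⁻) = 14360 / 96500 = 0.1488 mol
Au³⁺ + 3e⁻ → Au, so theoretical m(Au) = 0.04960 × 196.97 = 9.770 g
Actual mass = 55.6% × 9.770 = 5.43 g

5.43 g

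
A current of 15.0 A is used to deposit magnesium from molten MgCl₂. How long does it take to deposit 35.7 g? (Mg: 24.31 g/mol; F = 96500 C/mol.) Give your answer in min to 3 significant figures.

315 min

n(Mg) = 35.7 / 24.31 = 1.469 mol
Mg²⁺ + 2e⁻ → Mg, so n(e⁻) = 2 × 1.469 = 2.938 mol
Q = 2.938 × 96500 = 2.835×10^5 C
t = Q / I = 2.835×10^5 / 15.0 = 18900 s = 315 min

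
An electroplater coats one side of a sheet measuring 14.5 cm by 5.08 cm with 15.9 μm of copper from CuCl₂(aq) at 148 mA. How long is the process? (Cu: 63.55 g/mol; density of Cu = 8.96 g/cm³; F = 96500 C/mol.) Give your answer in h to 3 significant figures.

Plated area = 14.5 × 5.08 = 73.66 cm²
Volume = 73.66 × 15.9×10⁻⁴ cm = 0.1171 cm³
m(Cu) = 0.1171 × 8.96 = 1.049 g
n(Cu) = 1.049 / 63.55 = 0.01651 mol; n(e⁻) = 2 × 0.01651 = 0.03302 mol
Q = 0.03302 × 96500 = 3186 C
t = 3186 / 0.148 = 21530 s = 5.98 h

5.98 h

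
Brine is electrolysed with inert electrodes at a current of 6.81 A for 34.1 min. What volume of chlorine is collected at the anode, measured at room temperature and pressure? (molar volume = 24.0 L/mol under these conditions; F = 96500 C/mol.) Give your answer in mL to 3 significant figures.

Q = It = 6.81 × 2046 = 13930 C
Moles of electrons = 13930 / 96500 = 0.1444 mol
2Cl⁻ → Cl₂ + 2e⁻, so n(Cl₂) = 0.1444 / 2 = 0.07220 mol
V = 0.07220 × 24.0 = 1.733 L
= 1730 mL

1730 mL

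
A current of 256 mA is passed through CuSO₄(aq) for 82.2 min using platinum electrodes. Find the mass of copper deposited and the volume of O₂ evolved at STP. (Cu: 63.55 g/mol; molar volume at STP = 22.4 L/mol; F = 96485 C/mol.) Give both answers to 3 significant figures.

Q = 0.256 × 4932 = 1263 C; n(e⁻) = 1263 / 96485 = 0.01309 mol
Cathode: Cu²⁺ + 2e⁻ → Cu → n(Cu) = 0.01309/2 = 0.006545 mol → 0.416 g
Anode: 2H₂O → O₂ + 4H⁺ + 4e⁻ → n(O₂) = 0.01309/4 = 0.003273 mol → 0.0733 L

0.416 g Cu; 0.0733 L O₂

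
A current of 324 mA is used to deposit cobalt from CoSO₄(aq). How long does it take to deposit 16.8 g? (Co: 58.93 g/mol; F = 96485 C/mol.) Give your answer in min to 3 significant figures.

n(Co) = 16.8 / 58.93 = 0.2851 mol
Co²⁺ + 2e⁻ → Co, so n(e⁻) = 2 × 0.2851 = 0.5702 mol
Q = 0.5702 × 96485 = 55020 C
t = Q / I = 55020 / 0.324 = 1.698×10^5 s = 2830 min

2830 min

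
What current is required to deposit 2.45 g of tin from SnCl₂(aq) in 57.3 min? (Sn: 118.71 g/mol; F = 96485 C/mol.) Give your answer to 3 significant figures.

1.16 A

n(Sn) = 2.45 / 118.71 = 0.02064 mol
Sn²⁺ + 2e⁻ → Sn, so n(e⁻) = 2 × 0.02064 = 0.04128 mol
Q = 0.04128 × 96485 = 3983 C
I = Q / t = 3983 / 3438 s = 1.16 A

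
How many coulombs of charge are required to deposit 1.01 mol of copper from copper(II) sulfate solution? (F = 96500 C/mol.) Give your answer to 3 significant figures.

Cu²⁺ + 2e⁻ → Cu, so n(e⁻) = 2 × 1.01 = 2.020 mol
Q = 2.020 × 96500 = 1.949×10^5 C

1.95×10^5 C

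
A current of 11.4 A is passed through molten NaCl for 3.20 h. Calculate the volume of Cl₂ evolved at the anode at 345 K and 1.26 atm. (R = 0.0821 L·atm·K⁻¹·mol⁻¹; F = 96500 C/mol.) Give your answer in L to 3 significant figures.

Charge passed = 11.4 × 11520 = 1.313×10^5 C
n(e⁻) = Q/F = 1.313×10^5/96500 = 1.361 mol
2Cl⁻ → Cl₂ + 2e⁻, so n(Cl₂) = 1.361 / 2 = 0.6805 mol
V = nRT/P = 0.6805 × 0.0821 × 345 / 1.26 = 15.30 L

15.3 L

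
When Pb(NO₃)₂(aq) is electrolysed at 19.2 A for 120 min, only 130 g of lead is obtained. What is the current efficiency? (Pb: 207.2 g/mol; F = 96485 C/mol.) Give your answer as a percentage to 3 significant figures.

87.6%

Q = 19.2 × 7200 = 1.382×10^5 C
n(e⁻) = 1.382×10^5 / 96485 = 1.432 mol
Pb²⁺ + 2e⁻ → Pb, so theoretical n(Pb) = 0.7160 mol → 148.4 g
Efficiency = 130 / 148.4 = 0.8760 = 87.6%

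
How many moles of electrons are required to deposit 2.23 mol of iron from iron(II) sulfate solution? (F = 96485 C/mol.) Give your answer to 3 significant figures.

Fe²⁺ + 2e⁻ → Fe, so n(e⁻) = 2 × 2.23 = 4.460 mol

4.46 mol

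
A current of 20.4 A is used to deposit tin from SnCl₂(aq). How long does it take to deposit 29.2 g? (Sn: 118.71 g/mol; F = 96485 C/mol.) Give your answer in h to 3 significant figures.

0.646 h

n(Sn) = 29.2 / 118.71 = 0.2460 mol
Sn²⁺ + 2e⁻ → Sn, so n(e⁻) = 2 × 0.2460 = 0.4920 mol
Q = 0.4920 × 96485 = 47470 C
t = Q / I = 47470 / 20.4 = 2327 s = 0.646 h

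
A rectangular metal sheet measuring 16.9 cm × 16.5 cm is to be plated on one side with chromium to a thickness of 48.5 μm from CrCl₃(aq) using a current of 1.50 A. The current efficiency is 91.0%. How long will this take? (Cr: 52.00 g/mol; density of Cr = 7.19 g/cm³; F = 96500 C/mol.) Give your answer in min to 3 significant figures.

661 min

Plated area = 16.9 × 16.5 = 278.9 cm²
Volume = 278.9 × 48.5×10⁻⁴ cm = 1.353 cm³
m(Cr) = 1.353 × 7.19 = 9.728 g
n(Cr) = 9.728 / 52.00 = 0.1871 mol; n(e⁻) = 3 × 0.1871 = 0.5613 mol
Q = 0.5613 × 96500 / 0.910 = 59520 C
t = 59520 / 1.50 = 39680 s = 661 min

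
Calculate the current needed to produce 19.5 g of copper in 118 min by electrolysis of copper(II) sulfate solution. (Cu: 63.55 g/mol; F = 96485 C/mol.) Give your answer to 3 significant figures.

n(Cu) = 19.5 / 63.55 = 0.3068 mol
Cu²⁺ + 2e⁻ → Cu, so n(e⁻) = 2 × 0.3068 = 0.6136 mol
Q = 0.6136 × 96485 = 59200 C
I = Q / t = 59200 / 7080 s = 8.36 A

8.36 A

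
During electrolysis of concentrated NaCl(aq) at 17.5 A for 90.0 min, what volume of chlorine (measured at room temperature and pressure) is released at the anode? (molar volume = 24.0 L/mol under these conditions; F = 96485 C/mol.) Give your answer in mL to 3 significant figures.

Q = 17.5 A × 5400 s = 94500 C
n(e⁻) = Q/F = 94500/96485 = 0.9794 mol
2Cl⁻ → Cl₂ + 2e⁻, so n(Cl₂) = 0.9794 / 2 = 0.4897 mol
V = 0.4897 × 24.0 = 11.75 L
= 11800 mL

11800 mL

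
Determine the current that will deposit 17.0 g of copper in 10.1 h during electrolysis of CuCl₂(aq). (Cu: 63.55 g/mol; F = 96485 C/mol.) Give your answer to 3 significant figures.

n(Cu) = 17.0 / 63.55 = 0.2675 mol
Cu²⁺ + 2e⁻ → Cu, so n(e⁻) = 2 × 0.2675 = 0.5350 mol
Q = 0.5350 × 96485 = 51620 C
I = Q / t = 51620 / 36360 s = 1.42 A

1.42 A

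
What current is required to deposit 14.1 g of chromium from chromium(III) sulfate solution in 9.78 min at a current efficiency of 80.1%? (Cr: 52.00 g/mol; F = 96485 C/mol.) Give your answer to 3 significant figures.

n(Cr) = 14.1 / 52.00 = 0.2712 mol
Cr³⁺ + 3e⁻ → Cr, so n(e⁻) = 3 × 0.2712 = 0.8136 mol
Q = 0.8136 × 96485 / 0.801 = 98000 C
I = Q / t = 98000 / 586.8 s = 167 A

167 A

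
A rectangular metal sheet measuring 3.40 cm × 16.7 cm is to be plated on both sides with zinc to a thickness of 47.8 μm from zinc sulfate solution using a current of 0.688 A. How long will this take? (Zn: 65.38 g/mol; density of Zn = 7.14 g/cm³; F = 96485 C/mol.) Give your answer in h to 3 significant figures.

Plated area = 2 × 3.40 × 16.7 = 113.6 cm²
Volume = 113.6 × 47.8×10⁻⁴ cm = 0.5430 cm³
m(Zn) = 0.5430 × 7.14 = 3.877 g
n(Zn) = 3.877 / 65.38 = 0.05930 mol; n(e⁻) = 2 × 0.05930 = 0.1186 mol
Q = 0.1186 × 96485 = 11440 C
t = 11440 / 0.688 = 16630 s = 4.62 h

4.62 h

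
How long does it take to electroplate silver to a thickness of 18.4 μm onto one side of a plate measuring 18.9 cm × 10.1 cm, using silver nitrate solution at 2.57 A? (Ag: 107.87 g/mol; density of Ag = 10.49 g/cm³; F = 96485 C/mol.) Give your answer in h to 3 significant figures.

Plated area = 18.9 × 10.1 = 190.9 cm²
Volume = 190.9 × 18.4×10⁻⁴ cm = 0.3513 cm³
m(Ag) = 0.3513 × 10.49 = 3.685 g
n(Ag) = 3.685 / 107.87 = 0.03416 mol; n(e⁻) = 0.03416 mol
Q = 0.03416 × 96485 = 3296 C
t = 3296 / 2.57 = 1282 s = 0.356 h

0.356 h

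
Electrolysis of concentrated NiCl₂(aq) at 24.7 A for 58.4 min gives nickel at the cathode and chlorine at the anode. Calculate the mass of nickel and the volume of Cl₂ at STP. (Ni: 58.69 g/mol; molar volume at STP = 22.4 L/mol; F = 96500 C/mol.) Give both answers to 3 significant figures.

26.3 g Ni; 10.0 L Cl₂

Q = 24.7 × 3504 = 86550 C; n(e⁻) = 86550 / 96500 = 0.8969 mol
Cathode: Ni²⁺ + 2e⁻ → Ni → n(Ni) = 0.8969/2 = 0.4485 mol → 26.3 g
Anode: 2Cl⁻ → Cl₂ + 2e⁻ → n(Cl₂) = 0.8969/2 = 0.4485 mol → 10.0 L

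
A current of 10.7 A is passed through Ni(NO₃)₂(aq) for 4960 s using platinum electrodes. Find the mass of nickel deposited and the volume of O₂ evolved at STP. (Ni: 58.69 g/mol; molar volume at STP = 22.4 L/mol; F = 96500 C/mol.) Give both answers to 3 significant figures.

Q = 10.7 × 4960 = 53070 C; n(e⁻) = 53070 / 96500 = 0.5499 mol
Cathode: Ni²⁺ + 2e⁻ → Ni → n(Ni) = 0.5499/2 = 0.2750 mol → 16.1 g
Anode: 2H₂O → O₂ + 4H⁺ + 4e⁻ → n(O₂) = 0.5499/4 = 0.1375 mol → 3.08 L

16.1 g Ni; 3.08 L O₂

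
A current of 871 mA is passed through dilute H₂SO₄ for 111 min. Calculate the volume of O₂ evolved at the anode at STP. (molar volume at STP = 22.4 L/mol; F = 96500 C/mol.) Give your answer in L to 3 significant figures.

Charge passed = 0.871 × 6660 = 5801 C
n(e⁻) = 5801 / 96500 = 0.06011 mol
2H₂O → O₂ + 4H⁺ + 4e⁻, so n(O₂) = 0.06011 / 4 = 0.01503 mol
V = 0.01503 × 22.4 = 0.3367 L

0.337 L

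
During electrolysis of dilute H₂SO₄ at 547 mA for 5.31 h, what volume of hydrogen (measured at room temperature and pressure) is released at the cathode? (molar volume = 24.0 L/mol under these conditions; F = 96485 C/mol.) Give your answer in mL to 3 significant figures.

Charge passed = 0.547 × 19116 = 10460 C
Moles of electrons = 10460 / 96485 = 0.1084 mol
2H⁺ + 2e⁻ → H₂, so n(H₂) = 0.1084 / 2 = 0.05420 mol
V = 0.05420 × 24.0 = 1.301 L
= 1300 mL

1300 mL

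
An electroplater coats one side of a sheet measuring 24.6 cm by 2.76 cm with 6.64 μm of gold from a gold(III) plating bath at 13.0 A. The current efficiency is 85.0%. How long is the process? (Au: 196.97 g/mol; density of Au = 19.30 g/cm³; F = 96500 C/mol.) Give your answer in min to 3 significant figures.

Plated area = 24.6 × 2.76 = 67.90 cm²
Volume = 67.90 × 6.64×10⁻⁴ cm = 0.04509 cm³
m(Au) = 0.04509 × 19.30 = 0.8702 g
n(Au) = 0.8702 / 196.97 = 0.004418 mol; n(e⁻) = 3 × 0.004418 = 0.01325 mol
Q = 0.01325 × 96500 / 0.850 = 1504 C
t = 1504 / 13.0 = 115.7 s = 1.93 min

1.93 min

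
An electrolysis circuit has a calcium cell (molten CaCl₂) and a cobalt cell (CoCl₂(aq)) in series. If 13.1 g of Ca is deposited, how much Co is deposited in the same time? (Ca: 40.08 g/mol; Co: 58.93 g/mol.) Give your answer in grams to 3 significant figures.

n(Ca) = 13.1 / 40.08 = 0.3268 mol
Ca²⁺ + 2e⁻ → Ca, so n(e⁻) = 2 × 0.3268 = 0.6536 mol
Same current for the same time ⇒ same n(e⁻) = 0.6536 mol in both cells.
Co²⁺ + 2e⁻ → Co, so n(Co) = 0.6536 / 2 = 0.3268 mol
m(Co) = 0.3268 × 58.93 = 19.3 g

19.3 g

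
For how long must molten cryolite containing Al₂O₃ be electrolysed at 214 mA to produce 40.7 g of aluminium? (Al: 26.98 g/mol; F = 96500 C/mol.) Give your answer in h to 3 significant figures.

567 h

n(Al) = 40.7 / 26.98 = 1.509 mol
Al³⁺ + 3e⁻ → Al, so n(e⁻) = 3 × 1.509 = 4.527 mol
Q = 4.527 × 96500 = 4.369×10^5 C
t = Q / I = 4.369×10^5 / 0.214 = 2.042×10^6 s = 567 h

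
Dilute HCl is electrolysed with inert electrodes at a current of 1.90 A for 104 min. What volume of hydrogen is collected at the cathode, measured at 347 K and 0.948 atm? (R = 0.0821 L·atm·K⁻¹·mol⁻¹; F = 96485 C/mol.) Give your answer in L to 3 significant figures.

Q = 1.90 A × 6240 s = 11860 C
n(e⁻) = Q/F = 11860/96485 = 0.1229 mol
2H⁺ + 2e⁻ → H₂, so n(H₂) = 0.1229 / 2 = 0.06145 mol
V = nRT/P = 0.06145 × 0.0821 × 347 / 0.948 = 1.847 L

1.85 L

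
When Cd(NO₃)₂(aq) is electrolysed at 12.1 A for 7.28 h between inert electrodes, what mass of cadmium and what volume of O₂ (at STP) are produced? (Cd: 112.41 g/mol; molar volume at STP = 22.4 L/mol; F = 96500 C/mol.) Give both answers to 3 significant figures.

185 g Cd; 18.4 L O₂

Q = 12.1 × 26208 = 3.171×10^5 C; n(e⁻) = 3.171×10^5 / 96500 = 3.286 mol
Cathode: Cd²⁺ + 2e⁻ → Cd → n(Cd) = 3.286/2 = 1.643 mol → 185 g
Anode: 2H₂O → O₂ + 4H⁺ + 4e⁻ → n(O₂) = 3.286/4 = 0.8215 mol → 18.4 L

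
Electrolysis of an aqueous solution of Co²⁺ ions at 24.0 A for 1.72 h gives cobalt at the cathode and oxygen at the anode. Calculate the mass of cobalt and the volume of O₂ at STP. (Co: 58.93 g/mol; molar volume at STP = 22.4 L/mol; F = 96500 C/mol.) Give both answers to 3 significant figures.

Q = 24.0 × 6192 = 1.486×10^5 C; n(e⁻) = 1.486×10^5 / 96500 = 1.540 mol
Cathode: Co²⁺ + 2e⁻ → Co → n(Co) = 1.540/2 = 0.7700 mol → 45.4 g
Anode: 2H₂O → O₂ + 4H⁺ + 4e⁻ → n(O₂) = 1.540/4 = 0.3850 mol → 8.62 L

45.4 g Co; 8.62 L O₂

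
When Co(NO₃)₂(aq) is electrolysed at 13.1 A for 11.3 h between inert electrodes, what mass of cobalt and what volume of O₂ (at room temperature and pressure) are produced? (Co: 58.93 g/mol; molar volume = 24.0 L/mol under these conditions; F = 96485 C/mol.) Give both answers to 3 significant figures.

163 g Co; 33.1 L O₂

Q = 13.1 × 40680 = 5.329×10^5 C; n(e⁻) = 5.329×10^5 / 96485 = 5.523 mol
Cathode: Co²⁺ + 2e⁻ → Co → n(Co) = 5.523/2 = 2.762 mol → 163 g
Anode: 2H₂O → O₂ + 4H⁺ + 4e⁻ → n(O₂) = 5.523/4 = 1.381 mol → 33.1 L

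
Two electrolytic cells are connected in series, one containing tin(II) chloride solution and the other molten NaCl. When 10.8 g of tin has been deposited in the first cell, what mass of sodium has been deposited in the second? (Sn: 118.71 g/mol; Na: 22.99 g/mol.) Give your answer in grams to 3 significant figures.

n(Sn) = 10.8 / 118.71 = 0.09098 mol
Sn²⁺ + 2e⁻ → Sn, so n(e⁻) = 2 × 0.09098 = 0.1820 mol
In series, the same 0.1820 mol of electrons flows through the second cell.
Na⁺ + e⁻ → Na, so n(Na) = 0.1820 mol
m(Na) = 0.1820 × 22.99 = 4.18 g

4.18 g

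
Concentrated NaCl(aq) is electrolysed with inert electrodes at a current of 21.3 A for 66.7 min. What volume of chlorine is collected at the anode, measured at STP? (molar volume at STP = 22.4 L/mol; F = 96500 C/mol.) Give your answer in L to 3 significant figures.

9.89 L

Charge passed = 21.3 × 4002 = 85240 C
n(e⁻) = 85240 / 96500 = 0.8833 mol
2Cl⁻ → Cl₂ + 2e⁻, so n(Cl₂) = 0.8833 / 2 = 0.4417 mol
V = 0.4417 × 22.4 = 9.894 L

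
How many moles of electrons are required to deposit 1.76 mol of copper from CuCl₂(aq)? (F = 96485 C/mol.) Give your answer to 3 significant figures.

Cu²⁺ + 2e⁻ → Cu, so n(e⁻) = 2 × 1.76 = 3.520 mol

3.52 mol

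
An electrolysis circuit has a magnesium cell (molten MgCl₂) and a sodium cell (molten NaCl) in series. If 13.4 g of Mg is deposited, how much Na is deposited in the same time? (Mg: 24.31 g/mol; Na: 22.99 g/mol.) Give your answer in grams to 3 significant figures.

n(Mg) = 13.4 / 24.31 = 0.5512 mol
Mg²⁺ + 2e⁻ → Mg, so n(e⁻) = 2 × 0.5512 = 1.102 mol
Since the cells are in series, n(e⁻) in the Na cell is also 1.102 mol.
Na⁺ + e⁻ → Na, so n(Na) = 1.102 mol
m(Na) = 1.102 × 22.99 = 25.3 g

25.3 g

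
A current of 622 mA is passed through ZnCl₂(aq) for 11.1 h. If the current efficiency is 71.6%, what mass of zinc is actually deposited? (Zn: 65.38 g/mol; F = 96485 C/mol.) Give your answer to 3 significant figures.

6.03 g

Q = 0.622 × 39960 = 24860 C
n(e⁻) = 24860 / 96485 = 0.2577 mol
Zn²⁺ + 2e⁻ → Zn, so theoretical m(Zn) = 0.1289 × 65.38 = 8.427 g
Actual mass = 71.6% × 8.427 = 6.03 g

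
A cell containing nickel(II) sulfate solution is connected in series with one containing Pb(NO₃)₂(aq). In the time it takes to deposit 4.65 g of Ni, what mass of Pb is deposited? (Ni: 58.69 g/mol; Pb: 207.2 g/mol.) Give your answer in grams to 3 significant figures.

16.4 g

n(Ni) = 4.65 / 58.69 = 0.07923 mol
Ni²⁺ + 2e⁻ → Ni, so n(e⁻) = 2 × 0.07923 = 0.1585 mol
In series, the same 0.1585 mol of electrons flows through the second cell.
Pb²⁺ + 2e⁻ → Pb, so n(Pb) = 0.1585 / 2 = 0.07925 mol
m(Pb) = 0.07925 × 207.2 = 16.4 g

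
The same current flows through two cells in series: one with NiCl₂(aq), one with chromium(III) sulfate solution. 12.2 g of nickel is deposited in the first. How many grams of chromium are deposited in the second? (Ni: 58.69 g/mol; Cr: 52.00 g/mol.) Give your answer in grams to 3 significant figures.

7.21 g

n(Ni) = 12.2 / 58.69 = 0.2079 mol
Ni²⁺ + 2e⁻ → Ni, so n(e⁻) = 2 × 0.2079 = 0.4158 mol
In series, the same 0.4158 mol of electrons flows through the second cell.
Cr³⁺ + 3e⁻ → Cr, so n(Cr) = 0.4158 / 3 = 0.1386 mol
m(Cr) = 0.1386 × 52.00 = 7.21 g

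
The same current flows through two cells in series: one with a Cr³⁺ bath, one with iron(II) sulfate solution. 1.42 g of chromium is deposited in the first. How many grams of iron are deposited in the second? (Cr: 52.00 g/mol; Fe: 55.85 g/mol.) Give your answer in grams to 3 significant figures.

n(Cr) = 1.42 / 52.00 = 0.02731 mol
Cr³⁺ + 3e⁻ → Cr, so n(e⁻) = 3 × 0.02731 = 0.08193 mol
Since the cells are in series, n(e⁻) in the Fe cell is also 0.08193 mol.
Fe²⁺ + 2e⁻ → Fe, so n(Fe) = 0.08193 / 2 = 0.04097 mol
m(Fe) = 0.04097 × 55.85 = 2.29 g

2.29 g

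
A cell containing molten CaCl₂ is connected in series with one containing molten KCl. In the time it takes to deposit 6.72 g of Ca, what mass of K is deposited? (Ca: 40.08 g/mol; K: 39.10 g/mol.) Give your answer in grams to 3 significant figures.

n(Ca) = 6.72 / 40.08 = 0.1677 mol
Ca²⁺ + 2e⁻ → Ca, so n(e⁻) = 2 × 0.1677 = 0.3354 mol
Same current for the same time ⇒ same n(e⁻) = 0.3354 mol in both cells.
K⁺ + e⁻ → K, so n(K) = 0.3354 mol
m(K) = 0.3354 × 39.10 = 13.1 g

13.1 g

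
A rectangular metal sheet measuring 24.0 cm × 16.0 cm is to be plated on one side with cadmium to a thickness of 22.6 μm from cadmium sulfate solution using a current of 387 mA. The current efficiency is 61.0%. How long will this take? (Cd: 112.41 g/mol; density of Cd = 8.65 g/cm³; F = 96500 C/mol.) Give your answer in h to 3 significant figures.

Plated area = 24.0 × 16.0 = 384.0 cm²
Volume = 384.0 × 22.6×10⁻⁴ cm = 0.8678 cm³
m(Cd) = 0.8678 × 8.65 = 7.506 g
n(Cd) = 7.506 / 112.41 = 0.06677 mol; n(e⁻) = 2 × 0.06677 = 0.1335 mol
Q = 0.1335 × 96500 / 0.610 = 21120 C
t = 21120 / 0.387 = 54570 s = 15.2 h

15.2 h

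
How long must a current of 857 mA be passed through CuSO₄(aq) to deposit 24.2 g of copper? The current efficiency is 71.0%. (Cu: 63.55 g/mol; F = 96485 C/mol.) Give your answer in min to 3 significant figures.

n(Cu) = 24.2 / 63.55 = 0.3808 mol
Cu²⁺ + 2e⁻ → Cu, so n(e⁻) = 2 × 0.3808 = 0.7616 mol
Q = 0.7616 × 96485 / 0.710 = 1.035×10^5 C
t = Q / I = 1.035×10^5 / 0.857 = 1.208×10^5 s = 2010 min

2010 min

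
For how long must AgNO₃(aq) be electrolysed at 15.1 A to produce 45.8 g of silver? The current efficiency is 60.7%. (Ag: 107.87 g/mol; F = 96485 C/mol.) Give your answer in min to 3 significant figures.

74.5 min

n(Ag) = 45.8 / 107.87 = 0.4246 mol
Ag⁺ + e⁻ → Ag, so n(e⁻) = 0.4246 mol
Q = 0.4246 × 96485 / 0.607 = 67490 C
t = Q / I = 67490 / 15.1 = 4470 s = 74.5 min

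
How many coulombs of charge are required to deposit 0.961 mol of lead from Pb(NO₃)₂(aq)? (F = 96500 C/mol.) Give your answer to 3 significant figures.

Pb²⁺ + 2e⁻ → Pb, so n(e⁻) = 2 × 0.961 = 1.922 mol
Q = 1.922 × 96500 = 1.855×10^5 C

1.85×10^5 C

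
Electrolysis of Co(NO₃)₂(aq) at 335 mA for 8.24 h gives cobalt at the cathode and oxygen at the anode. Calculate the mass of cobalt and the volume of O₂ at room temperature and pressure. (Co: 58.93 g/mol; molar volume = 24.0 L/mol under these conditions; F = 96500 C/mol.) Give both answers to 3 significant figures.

Q = 0.335 × 29664 = 9937 C; n(e⁻) = 9937 / 96500 = 0.1030 mol
Cathode: Co²⁺ + 2e⁻ → Co → n(Co) = 0.1030/2 = 0.05150 mol → 3.03 g
Anode: 2H₂O → O₂ + 4H⁺ + 4e⁻ → n(O₂) = 0.1030/4 = 0.02575 mol → 0.618 L

3.03 g Co; 0.618 L O₂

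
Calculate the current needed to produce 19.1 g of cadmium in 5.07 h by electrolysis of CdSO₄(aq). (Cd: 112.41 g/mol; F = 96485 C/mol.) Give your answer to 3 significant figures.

n(Cd) = 19.1 / 112.41 = 0.1699 mol
Cd²⁺ + 2e⁻ → Cd, so n(e⁻) = 2 × 0.1699 = 0.3398 mol
Q = 0.3398 × 96485 = 32790 C
I = Q / t = 32790 / 18252 s = 1.80 A

1.80 A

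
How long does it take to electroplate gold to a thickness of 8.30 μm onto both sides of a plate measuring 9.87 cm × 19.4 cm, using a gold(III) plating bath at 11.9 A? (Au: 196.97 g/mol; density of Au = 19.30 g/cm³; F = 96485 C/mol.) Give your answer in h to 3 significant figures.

0.210 h

Plated area = 2 × 9.87 × 19.4 = 383.0 cm²
Volume = 383.0 × 8.30×10⁻⁴ cm = 0.3179 cm³
m(Au) = 0.3179 × 19.30 = 6.135 g
n(Au) = 6.135 / 196.97 = 0.03115 mol; n(e⁻) = 3 × 0.03115 = 0.09345 mol
Q = 0.09345 × 96485 = 9017 C
t = 9017 / 11.9 = 757.7 s = 0.210 h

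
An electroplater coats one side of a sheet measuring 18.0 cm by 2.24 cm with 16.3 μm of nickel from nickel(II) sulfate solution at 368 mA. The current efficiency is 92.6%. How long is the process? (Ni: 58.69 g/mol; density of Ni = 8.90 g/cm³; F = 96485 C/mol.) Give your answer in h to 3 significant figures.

Plated area = 18.0 × 2.24 = 40.32 cm²
Volume = 40.32 × 16.3×10⁻⁴ cm = 0.06572 cm³
m(Ni) = 0.06572 × 8.90 = 0.5849 g
n(Ni) = 0.5849 / 58.69 = 0.009966 mol; n(e⁻) = 2 × 0.009966 = 0.01993 mol
Q = 0.01993 × 96485 / 0.926 = 2077 C
t = 2077 / 0.368 = 5644 s = 1.57 h

1.57 h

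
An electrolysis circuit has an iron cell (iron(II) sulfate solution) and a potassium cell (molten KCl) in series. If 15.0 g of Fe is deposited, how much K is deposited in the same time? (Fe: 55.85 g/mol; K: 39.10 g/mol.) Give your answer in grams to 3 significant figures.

n(Fe) = 15.0 / 55.85 = 0.2686 mol
Fe²⁺ + 2e⁻ → Fe, so n(e⁻) = 2 × 0.2686 = 0.5372 mol
In series, the same 0.5372 mol of electrons flows through the second cell.
K⁺ + e⁻ → K, so n(K) = 0.5372 mol
m(K) = 0.5372 × 39.10 = 21.0 g

21.0 g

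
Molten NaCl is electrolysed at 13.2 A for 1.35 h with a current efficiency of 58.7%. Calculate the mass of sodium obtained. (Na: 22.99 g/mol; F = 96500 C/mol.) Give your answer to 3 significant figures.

8.97 g

Q = 13.2 × 4860 = 64150 C
n(e⁻) = 64150 / 96500 = 0.6648 mol
Na⁺ + e⁻ → Na, so theoretical m(Na) = 0.6648 × 22.99 = 15.28 g
Actual mass = 58.7% × 15.28 = 8.97 g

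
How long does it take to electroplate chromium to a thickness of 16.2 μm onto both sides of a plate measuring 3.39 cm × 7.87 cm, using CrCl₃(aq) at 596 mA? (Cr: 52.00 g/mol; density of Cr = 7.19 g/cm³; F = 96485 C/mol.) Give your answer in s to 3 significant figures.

5800 s

Plated area = 2 × 3.39 × 7.87 = 53.36 cm²
Volume = 53.36 × 16.2×10⁻⁴ cm = 0.08644 cm³
m(Cr) = 0.08644 × 7.19 = 0.6215 g
n(Cr) = 0.6215 / 52.00 = 0.01195 mol; n(e⁻) = 3 × 0.01195 = 0.03585 mol
Q = 0.03585 × 96485 = 3459 C
t = 3459 / 0.596 = 5804 s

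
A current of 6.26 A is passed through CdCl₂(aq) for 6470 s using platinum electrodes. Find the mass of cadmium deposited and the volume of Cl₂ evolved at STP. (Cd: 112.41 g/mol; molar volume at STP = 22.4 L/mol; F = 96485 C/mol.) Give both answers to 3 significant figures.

Q = 6.26 × 6470 = 40500 C; n(e⁻) = 40500 / 96485 = 0.4198 mol
Cathode: Cd²⁺ + 2e⁻ → Cd → n(Cd) = 0.4198/2 = 0.2099 mol → 23.6 g
Anode: 2Cl⁻ → Cl₂ + 2e⁻ → n(Cl₂) = 0.4198/2 = 0.2099 mol → 4.70 L

23.6 g Cd; 4.70 L Cl₂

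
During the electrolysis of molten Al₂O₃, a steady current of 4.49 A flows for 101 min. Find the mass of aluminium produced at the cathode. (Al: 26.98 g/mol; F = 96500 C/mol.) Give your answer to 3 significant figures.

Q = 4.49 A × 6060 s = 27210 C
n(e⁻) = Q/F = 27210/96500 = 0.2820 mol
Al³⁺ + 3e⁻ → Al, so n(Al) = 0.2820 / 3 = 0.09400 mol
m = 0.09400 × 26.98 = 2.54 g

2.54 g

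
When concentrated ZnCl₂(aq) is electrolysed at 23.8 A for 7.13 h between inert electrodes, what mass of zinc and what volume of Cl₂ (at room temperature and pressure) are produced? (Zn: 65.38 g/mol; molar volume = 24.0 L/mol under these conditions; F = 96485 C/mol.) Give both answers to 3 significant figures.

Q = 23.8 × 25668 = 6.109×10^5 C; n(e⁻) = 6.109×10^5 / 96485 = 6.332 mol
Cathode: Zn²⁺ + 2e⁻ → Zn → n(Zn) = 6.332/2 = 3.166 mol → 207 g
Anode: 2Cl⁻ → Cl₂ + 2e⁻ → n(Cl₂) = 6.332/2 = 3.166 mol → 76.0 L

207 g Zn; 76.0 L Cl₂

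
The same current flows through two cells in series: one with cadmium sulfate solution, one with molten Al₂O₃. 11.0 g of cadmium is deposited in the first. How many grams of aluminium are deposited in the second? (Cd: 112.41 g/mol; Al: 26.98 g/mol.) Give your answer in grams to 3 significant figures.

n(Cd) = 11.0 / 112.41 = 0.09786 mol
Cd²⁺ + 2e⁻ → Cd, so n(e⁻) = 2 × 0.09786 = 0.1957 mol
Since the cells are in series, n(e⁻) in the Al cell is also 0.1957 mol.
Al³⁺ + 3e⁻ → Al, so n(Al) = 0.1957 / 3 = 0.06523 mol
m(Al) = 0.06523 × 26.98 = 1.76 g

1.76 g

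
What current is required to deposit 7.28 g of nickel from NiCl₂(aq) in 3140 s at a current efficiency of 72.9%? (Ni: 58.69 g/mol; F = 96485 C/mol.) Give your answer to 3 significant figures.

10.5 A

n(Ni) = 7.28 / 58.69 = 0.1240 mol
Ni²⁺ + 2e⁻ → Ni, so n(e⁻) = 2 × 0.1240 = 0.2480 mol
Q = 0.2480 × 96485 / 0.729 = 32820 C
I = Q / t = 32820 / 3140 s = 10.5 A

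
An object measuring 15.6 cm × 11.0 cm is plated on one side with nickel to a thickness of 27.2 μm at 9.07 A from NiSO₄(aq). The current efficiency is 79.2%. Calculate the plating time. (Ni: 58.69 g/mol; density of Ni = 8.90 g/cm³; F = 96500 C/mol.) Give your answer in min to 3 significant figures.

31.7 min

Plated area = 15.6 × 11.0 = 171.6 cm²
Volume = 171.6 × 27.2×10⁻⁴ cm = 0.4668 cm³
m(Ni) = 0.4668 × 8.90 = 4.155 g
n(Ni) = 4.155 / 58.69 = 0.07080 mol; n(e⁻) = 2 × 0.07080 = 0.1416 mol
Q = 0.1416 × 96500 / 0.792 = 17250 C
t = 17250 / 9.07 = 1902 s = 31.7 min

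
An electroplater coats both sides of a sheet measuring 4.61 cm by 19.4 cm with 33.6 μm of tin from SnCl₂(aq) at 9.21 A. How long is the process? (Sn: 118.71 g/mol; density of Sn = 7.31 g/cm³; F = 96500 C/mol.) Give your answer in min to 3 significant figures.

Plated area = 2 × 4.61 × 19.4 = 178.9 cm²
Volume = 178.9 × 33.6×10⁻⁴ cm = 0.6011 cm³
m(Sn) = 0.6011 × 7.31 = 4.394 g
n(Sn) = 4.394 / 118.71 = 0.03701 mol; n(e⁻) = 2 × 0.03701 = 0.07402 mol
Q = 0.07402 × 96500 = 7143 C
t = 7143 / 9.21 = 775.6 s = 12.9 min

12.9 min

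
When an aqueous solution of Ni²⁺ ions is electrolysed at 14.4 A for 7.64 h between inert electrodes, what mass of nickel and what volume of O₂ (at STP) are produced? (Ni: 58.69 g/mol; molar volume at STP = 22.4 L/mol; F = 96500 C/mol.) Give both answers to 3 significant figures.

120 g Ni; 23.0 L O₂

Q = 14.4 × 27504 = 3.961×10^5 C; n(e⁻) = 3.961×10^5 / 96500 = 4.105 mol
Cathode: Ni²⁺ + 2e⁻ → Ni → n(Ni) = 4.105/2 = 2.053 mol → 120 g
Anode: 2H₂O → O₂ + 4H⁺ + 4e⁻ → n(O₂) = 4.105/4 = 1.026 mol → 23.0 L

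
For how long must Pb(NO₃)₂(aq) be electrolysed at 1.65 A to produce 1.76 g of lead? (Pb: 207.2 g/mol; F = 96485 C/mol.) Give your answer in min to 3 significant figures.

n(Pb) = 1.76 / 207.2 = 0.008494 mol
Pb²⁺ + 2e⁻ → Pb, so n(e⁻) = 2 × 0.008494 = 0.01699 mol
Q = 0.01699 × 96485 = 1639 C
t = Q / I = 1639 / 1.65 = 993.3 s = 16.6 min

16.6 min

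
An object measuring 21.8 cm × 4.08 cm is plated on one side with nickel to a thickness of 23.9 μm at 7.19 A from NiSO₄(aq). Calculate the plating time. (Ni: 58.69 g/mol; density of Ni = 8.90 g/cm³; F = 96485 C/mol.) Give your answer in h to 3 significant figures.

Plated area = 21.8 × 4.08 = 88.94 cm²
Volume = 88.94 × 23.9×10⁻⁴ cm = 0.2126 cm³
m(Ni) = 0.2126 × 8.90 = 1.892 g
n(Ni) = 1.892 / 58.69 = 0.03224 mol; n(e⁻) = 2 × 0.03224 = 0.06448 mol
Q = 0.06448 × 96485 = 6221 C
t = 6221 / 7.19 = 865.2 s = 0.240 h

0.240 h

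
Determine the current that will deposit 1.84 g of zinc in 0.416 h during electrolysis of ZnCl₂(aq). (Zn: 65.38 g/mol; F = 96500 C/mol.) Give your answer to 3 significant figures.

3.63 A

n(Zn) = 1.84 / 65.38 = 0.02814 mol
Zn²⁺ + 2e⁻ → Zn, so n(e⁻) = 2 × 0.02814 = 0.05628 mol
Q = 0.05628 × 96500 = 5431 C
I = Q / t = 5431 / 1497.6 s = 3.63 A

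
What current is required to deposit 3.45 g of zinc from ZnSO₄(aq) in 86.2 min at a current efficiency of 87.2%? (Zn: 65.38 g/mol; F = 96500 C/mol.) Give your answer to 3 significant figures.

n(Zn) = 3.45 / 65.38 = 0.05277 mol
Zn²⁺ + 2e⁻ → Zn, so n(e⁻) = 2 × 0.05277 = 0.1055 mol
Q = 0.1055 × 96500 / 0.872 = 11680 C
I = Q / t = 11680 / 5172 s = 2.26 A

2.26 A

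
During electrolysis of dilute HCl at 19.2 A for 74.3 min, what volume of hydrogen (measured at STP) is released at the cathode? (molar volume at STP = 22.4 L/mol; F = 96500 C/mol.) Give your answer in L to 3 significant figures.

9.93 L

Q = 19.2 A × 4458 s = 85590 C
n(e⁻) = Q/F = 85590/96500 = 0.8869 mol
2H⁺ + 2e⁻ → H₂, so n(H₂) = 0.8869 / 2 = 0.4435 mol
V = 0.4435 × 22.4 = 9.934 L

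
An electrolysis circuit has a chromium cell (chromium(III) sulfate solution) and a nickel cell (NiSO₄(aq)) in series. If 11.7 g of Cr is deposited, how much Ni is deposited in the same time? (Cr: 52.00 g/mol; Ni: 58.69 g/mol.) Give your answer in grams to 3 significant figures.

n(Cr) = 11.7 / 52.00 = 0.2250 mol
Cr³⁺ + 3e⁻ → Cr, so n(e⁻) = 3 × 0.2250 = 0.6750 mol
Same current for the same time ⇒ same n(e⁻) = 0.6750 mol in both cells.
Ni²⁺ + 2e⁻ → Ni, so n(Ni) = 0.6750 / 2 = 0.3375 mol
m(Ni) = 0.3375 × 58.69 = 19.8 g

19.8 g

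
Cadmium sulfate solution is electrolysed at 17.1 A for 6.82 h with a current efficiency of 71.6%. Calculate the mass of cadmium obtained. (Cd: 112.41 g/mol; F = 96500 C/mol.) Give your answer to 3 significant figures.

175 g

Q = 17.1 × 24552 = 4.198×10^5 C
n(e⁻) = 4.198×10^5 / 96500 = 4.350 mol
Cd²⁺ + 2e⁻ → Cd, so theoretical m(Cd) = 2.175 × 112.41 = 244.5 g
Actual mass = 71.6% × 244.5 = 175 g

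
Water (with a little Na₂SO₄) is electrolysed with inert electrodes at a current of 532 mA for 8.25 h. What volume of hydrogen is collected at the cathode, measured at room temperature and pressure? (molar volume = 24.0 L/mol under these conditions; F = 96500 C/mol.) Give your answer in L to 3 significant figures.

1.96 L

Q = 0.532 A × 29700 s = 15800 C
n(e⁻) = Q/F = 15800/96500 = 0.1637 mol
2H⁺ + 2e⁻ → H₂, so n(H₂) = 0.1637 / 2 = 0.08185 mol
V = 0.08185 × 24.0 = 1.964 L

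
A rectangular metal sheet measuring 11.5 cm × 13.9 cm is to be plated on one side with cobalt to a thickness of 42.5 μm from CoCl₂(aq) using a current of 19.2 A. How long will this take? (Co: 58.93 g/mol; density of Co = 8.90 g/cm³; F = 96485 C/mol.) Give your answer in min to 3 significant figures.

Plated area = 11.5 × 13.9 = 159.9 cm²
Volume = 159.9 × 42.5×10⁻⁴ cm = 0.6796 cm³
m(Co) = 0.6796 × 8.90 = 6.048 g
n(Co) = 6.048 / 58.93 = 0.1026 mol; n(e⁻) = 2 × 0.1026 = 0.2052 mol
Q = 0.2052 × 96485 = 19800 C
t = 19800 / 19.2 = 1031 s = 17.2 min

17.2 min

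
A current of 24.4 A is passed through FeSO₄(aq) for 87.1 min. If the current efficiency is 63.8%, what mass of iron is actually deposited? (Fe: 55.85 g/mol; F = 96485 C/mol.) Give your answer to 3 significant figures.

Q = 24.4 × 5226 = 1.275×10^5 C
n(e⁻) = 1.275×10^5 / 96485 = 1.321 mol
Fe²⁺ + 2e⁻ → Fe, so theoretical m(Fe) = 0.6605 × 55.85 = 36.89 g
Actual mass = 63.8% × 36.89 = 23.5 g

23.5 g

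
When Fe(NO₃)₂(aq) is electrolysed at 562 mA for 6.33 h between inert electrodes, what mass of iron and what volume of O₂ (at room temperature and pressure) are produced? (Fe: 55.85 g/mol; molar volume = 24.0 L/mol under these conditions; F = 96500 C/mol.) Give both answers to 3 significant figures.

3.71 g Fe; 0.796 L O₂

Q = 0.562 × 22788 = 12810 C; n(e⁻) = 12810 / 96500 = 0.1327 mol
Cathode: Fe²⁺ + 2e⁻ → Fe → n(Fe) = 0.1327/2 = 0.06635 mol → 3.71 g
Anode: 2H₂O → O₂ + 4H⁺ + 4e⁻ → n(O₂) = 0.1327/4 = 0.03318 mol → 0.796 L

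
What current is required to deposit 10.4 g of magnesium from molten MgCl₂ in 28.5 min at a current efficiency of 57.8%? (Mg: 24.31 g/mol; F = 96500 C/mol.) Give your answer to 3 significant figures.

83.5 A

n(Mg) = 10.4 / 24.31 = 0.4278 mol
Mg²⁺ + 2e⁻ → Mg, so n(e⁻) = 2 × 0.4278 = 0.8556 mol
Q = 0.8556 × 96500 / 0.578 = 1.428×10^5 C
I = Q / t = 1.428×10^5 / 1710 s = 83.5 A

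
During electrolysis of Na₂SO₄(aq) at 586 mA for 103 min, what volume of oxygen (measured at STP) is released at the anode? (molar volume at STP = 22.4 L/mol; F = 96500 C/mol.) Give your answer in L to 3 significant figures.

Charge passed = 0.586 × 6180 = 3621 C
Moles of electrons = 3621 / 96500 = 0.03752 mol
2H₂O → O₂ + 4H⁺ + 4e⁻, so n(O₂) = 0.03752 / 4 = 0.009380 mol
V = 0.009380 × 22.4 = 0.2101 L

0.210 L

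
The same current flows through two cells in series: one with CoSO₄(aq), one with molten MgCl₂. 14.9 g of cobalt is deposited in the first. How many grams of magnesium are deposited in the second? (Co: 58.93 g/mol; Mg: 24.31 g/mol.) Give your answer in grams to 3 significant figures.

n(Co) = 14.9 / 58.93 = 0.2528 mol
Co²⁺ + 2e⁻ → Co, so n(e⁻) = 2 × 0.2528 = 0.5056 mol
Same current for the same time ⇒ same n(e⁻) = 0.5056 mol in both cells.
Mg²⁺ + 2e⁻ → Mg, so n(Mg) = 0.5056 / 2 = 0.2528 mol
m(Mg) = 0.2528 × 24.31 = 6.15 g

6.15 g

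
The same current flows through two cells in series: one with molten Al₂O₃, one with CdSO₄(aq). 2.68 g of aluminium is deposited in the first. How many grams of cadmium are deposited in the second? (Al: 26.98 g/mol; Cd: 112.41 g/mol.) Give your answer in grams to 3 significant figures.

16.7 g

n(Al) = 2.68 / 26.98 = 0.09933 mol
Al³⁺ + 3e⁻ → Al, so n(e⁻) = 3 × 0.09933 = 0.2980 mol
Same current for the same time ⇒ same n(e⁻) = 0.2980 mol in both cells.
Cd²⁺ + 2e⁻ → Cd, so n(Cd) = 0.2980 / 2 = 0.1490 mol
m(Cd) = 0.1490 × 112.41 = 16.7 g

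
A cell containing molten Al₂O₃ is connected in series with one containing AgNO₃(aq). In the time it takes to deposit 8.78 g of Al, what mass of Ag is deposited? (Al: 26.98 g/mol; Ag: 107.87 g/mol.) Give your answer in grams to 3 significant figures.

105 g

n(Al) = 8.78 / 26.98 = 0.3254 mol
Al³⁺ + 3e⁻ → Al, so n(e⁻) = 3 × 0.3254 = 0.9762 mol
Since the cells are in series, n(e⁻) in the Ag cell is also 0.9762 mol.
Ag⁺ + e⁻ → Ag, so n(Ag) = 0.9762 mol
m(Ag) = 0.9762 × 107.87 = 105 g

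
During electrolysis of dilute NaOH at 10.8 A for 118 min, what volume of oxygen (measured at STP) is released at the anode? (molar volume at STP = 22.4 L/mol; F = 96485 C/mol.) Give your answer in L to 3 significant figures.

4.44 L

Q = It = 10.8 × 7080 = 76460 C
n(e⁻) = 76460 / 96485 = 0.7925 mol
2H₂O → O₂ + 4H⁺ + 4e⁻, so n(O₂) = 0.7925 / 4 = 0.1981 mol
V = 0.1981 × 22.4 = 4.437 L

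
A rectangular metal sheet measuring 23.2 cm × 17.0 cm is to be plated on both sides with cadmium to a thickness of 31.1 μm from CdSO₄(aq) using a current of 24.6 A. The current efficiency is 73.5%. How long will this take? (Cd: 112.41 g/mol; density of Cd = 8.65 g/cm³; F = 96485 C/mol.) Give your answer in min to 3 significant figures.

33.6 min

Plated area = 2 × 23.2 × 17.0 = 788.8 cm²
Volume = 788.8 × 31.1×10⁻⁴ cm = 2.453 cm³
m(Cd) = 2.453 × 8.65 = 21.22 g
n(Cd) = 21.22 / 112.41 = 0.1888 mol; n(e⁻) = 2 × 0.1888 = 0.3776 mol
Q = 0.3776 × 96485 / 0.735 = 49570 C
t = 49570 / 24.6 = 2015 s = 33.6 min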